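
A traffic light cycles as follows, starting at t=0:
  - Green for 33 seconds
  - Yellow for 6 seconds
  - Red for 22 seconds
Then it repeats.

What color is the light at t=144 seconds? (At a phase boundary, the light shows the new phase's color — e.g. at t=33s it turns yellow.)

Answer: green

Derivation:
Cycle length = 33 + 6 + 22 = 61s
t = 144, phase_t = 144 mod 61 = 22
22 < 33 (green end) → GREEN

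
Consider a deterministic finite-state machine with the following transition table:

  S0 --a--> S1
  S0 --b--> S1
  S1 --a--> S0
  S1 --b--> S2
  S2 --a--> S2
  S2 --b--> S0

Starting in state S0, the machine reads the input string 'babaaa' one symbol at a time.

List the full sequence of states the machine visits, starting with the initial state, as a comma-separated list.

Answer: S0, S1, S0, S1, S0, S1, S0

Derivation:
Start: S0
  read 'b': S0 --b--> S1
  read 'a': S1 --a--> S0
  read 'b': S0 --b--> S1
  read 'a': S1 --a--> S0
  read 'a': S0 --a--> S1
  read 'a': S1 --a--> S0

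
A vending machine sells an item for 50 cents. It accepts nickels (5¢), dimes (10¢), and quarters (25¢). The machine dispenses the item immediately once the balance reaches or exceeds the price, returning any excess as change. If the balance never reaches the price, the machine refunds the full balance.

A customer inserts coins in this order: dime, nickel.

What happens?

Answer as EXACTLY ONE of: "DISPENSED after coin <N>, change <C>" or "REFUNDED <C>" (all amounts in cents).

Answer: REFUNDED 15

Derivation:
Price: 50¢
Coin 1 (dime, 10¢): balance = 10¢
Coin 2 (nickel, 5¢): balance = 15¢
All coins inserted, balance 15¢ < price 50¢ → REFUND 15¢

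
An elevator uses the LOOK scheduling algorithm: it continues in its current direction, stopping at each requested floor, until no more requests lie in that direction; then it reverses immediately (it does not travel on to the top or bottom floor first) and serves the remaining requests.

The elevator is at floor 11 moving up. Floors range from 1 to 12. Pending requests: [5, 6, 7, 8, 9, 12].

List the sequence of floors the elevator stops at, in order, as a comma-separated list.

Current: 11, moving UP
Serve above first (ascending): [12]
Then reverse, serve below (descending): [9, 8, 7, 6, 5]

Answer: 12, 9, 8, 7, 6, 5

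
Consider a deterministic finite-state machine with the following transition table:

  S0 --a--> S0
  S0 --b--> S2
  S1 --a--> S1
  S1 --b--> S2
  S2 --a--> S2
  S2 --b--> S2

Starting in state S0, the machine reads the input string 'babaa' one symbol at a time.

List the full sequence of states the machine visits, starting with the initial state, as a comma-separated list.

Answer: S0, S2, S2, S2, S2, S2

Derivation:
Start: S0
  read 'b': S0 --b--> S2
  read 'a': S2 --a--> S2
  read 'b': S2 --b--> S2
  read 'a': S2 --a--> S2
  read 'a': S2 --a--> S2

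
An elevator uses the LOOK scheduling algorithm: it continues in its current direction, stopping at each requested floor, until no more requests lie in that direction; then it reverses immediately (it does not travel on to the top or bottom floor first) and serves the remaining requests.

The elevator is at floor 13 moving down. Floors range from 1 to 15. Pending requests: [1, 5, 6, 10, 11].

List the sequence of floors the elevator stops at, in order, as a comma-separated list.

Current: 13, moving DOWN
Serve below first (descending): [11, 10, 6, 5, 1]
Then reverse, serve above (ascending): []

Answer: 11, 10, 6, 5, 1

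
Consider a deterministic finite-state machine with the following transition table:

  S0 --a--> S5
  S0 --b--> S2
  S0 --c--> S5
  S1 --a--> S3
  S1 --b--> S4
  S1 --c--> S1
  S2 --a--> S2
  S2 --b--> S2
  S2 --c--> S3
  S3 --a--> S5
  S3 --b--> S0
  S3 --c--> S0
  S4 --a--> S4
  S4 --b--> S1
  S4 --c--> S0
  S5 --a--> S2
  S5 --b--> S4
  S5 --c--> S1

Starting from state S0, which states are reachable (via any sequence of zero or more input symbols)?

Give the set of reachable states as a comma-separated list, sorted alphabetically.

Answer: S0, S1, S2, S3, S4, S5

Derivation:
BFS from S0:
  visit S0: S0--a-->S5 (new), S0--b-->S2 (new), S0--c-->S5 (seen)
  visit S5: S5--a-->S2 (seen), S5--b-->S4 (new), S5--c-->S1 (new)
  visit S2: S2--a-->S2 (seen), S2--b-->S2 (seen), S2--c-->S3 (new)
  visit S4: S4--a-->S4 (seen), S4--b-->S1 (seen), S4--c-->S0 (seen)
  visit S1: S1--a-->S3 (seen), S1--b-->S4 (seen), S1--c-->S1 (seen)
  visit S3: S3--a-->S5 (seen), S3--b-->S0 (seen), S3--c-->S0 (seen)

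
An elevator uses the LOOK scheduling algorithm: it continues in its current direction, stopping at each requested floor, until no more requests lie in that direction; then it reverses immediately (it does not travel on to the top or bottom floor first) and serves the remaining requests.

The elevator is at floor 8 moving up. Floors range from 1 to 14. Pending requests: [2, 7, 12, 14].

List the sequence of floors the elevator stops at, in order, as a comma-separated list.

Answer: 12, 14, 7, 2

Derivation:
Current: 8, moving UP
Serve above first (ascending): [12, 14]
Then reverse, serve below (descending): [7, 2]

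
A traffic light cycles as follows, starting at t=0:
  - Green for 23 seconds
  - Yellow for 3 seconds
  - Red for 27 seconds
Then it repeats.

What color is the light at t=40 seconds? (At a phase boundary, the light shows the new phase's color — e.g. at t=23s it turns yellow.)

Cycle length = 23 + 3 + 27 = 53s
t = 40, phase_t = 40 mod 53 = 40
40 >= 26 → RED

Answer: red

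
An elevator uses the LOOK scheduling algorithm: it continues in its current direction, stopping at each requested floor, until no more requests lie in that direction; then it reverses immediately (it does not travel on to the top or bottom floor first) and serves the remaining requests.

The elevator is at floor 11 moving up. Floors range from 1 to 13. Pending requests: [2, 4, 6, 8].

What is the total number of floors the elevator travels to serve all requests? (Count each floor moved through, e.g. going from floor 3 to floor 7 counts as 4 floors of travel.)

Answer: 9

Derivation:
Start at floor 11 moving up, LOOK stop order: [8, 6, 4, 2]
  11 → 8: |8-11| = 3, total = 3
  8 → 6: |6-8| = 2, total = 5
  6 → 4: |4-6| = 2, total = 7
  4 → 2: |2-4| = 2, total = 9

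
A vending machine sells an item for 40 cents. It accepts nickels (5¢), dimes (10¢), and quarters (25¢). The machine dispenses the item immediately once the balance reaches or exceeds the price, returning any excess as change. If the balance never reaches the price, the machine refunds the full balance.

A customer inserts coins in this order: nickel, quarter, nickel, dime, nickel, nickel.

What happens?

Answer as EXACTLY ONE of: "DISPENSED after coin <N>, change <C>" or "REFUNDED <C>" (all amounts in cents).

Price: 40¢
Coin 1 (nickel, 5¢): balance = 5¢
Coin 2 (quarter, 25¢): balance = 30¢
Coin 3 (nickel, 5¢): balance = 35¢
Coin 4 (dime, 10¢): balance = 45¢
  → balance >= price → DISPENSE, change = 45 - 40 = 5¢

Answer: DISPENSED after coin 4, change 5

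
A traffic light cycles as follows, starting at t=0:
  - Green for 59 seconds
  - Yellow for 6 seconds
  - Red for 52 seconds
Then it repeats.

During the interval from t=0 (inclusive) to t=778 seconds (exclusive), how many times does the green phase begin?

Cycle = 59+6+52 = 117s
green phase starts at t = k*117 + 0 for k=0,1,2,...
Need k*117+0 < 778 → k < 6.650
k ∈ {0, ..., 6} → 7 starts

Answer: 7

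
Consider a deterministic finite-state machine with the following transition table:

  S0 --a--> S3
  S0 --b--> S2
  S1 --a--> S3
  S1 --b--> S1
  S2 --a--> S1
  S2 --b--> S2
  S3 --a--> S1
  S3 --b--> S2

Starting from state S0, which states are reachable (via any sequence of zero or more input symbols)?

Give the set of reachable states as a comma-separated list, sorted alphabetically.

Answer: S0, S1, S2, S3

Derivation:
BFS from S0:
  visit S0: S0--a-->S3 (new), S0--b-->S2 (new)
  visit S3: S3--a-->S1 (new), S3--b-->S2 (seen)
  visit S2: S2--a-->S1 (seen), S2--b-->S2 (seen)
  visit S1: S1--a-->S3 (seen), S1--b-->S1 (seen)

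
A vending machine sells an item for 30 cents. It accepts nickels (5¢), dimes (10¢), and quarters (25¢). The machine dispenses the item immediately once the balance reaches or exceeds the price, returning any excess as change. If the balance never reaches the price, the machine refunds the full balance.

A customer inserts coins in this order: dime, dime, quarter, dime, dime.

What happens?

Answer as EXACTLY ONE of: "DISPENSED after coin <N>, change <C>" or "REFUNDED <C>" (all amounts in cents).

Answer: DISPENSED after coin 3, change 15

Derivation:
Price: 30¢
Coin 1 (dime, 10¢): balance = 10¢
Coin 2 (dime, 10¢): balance = 20¢
Coin 3 (quarter, 25¢): balance = 45¢
  → balance >= price → DISPENSE, change = 45 - 30 = 15¢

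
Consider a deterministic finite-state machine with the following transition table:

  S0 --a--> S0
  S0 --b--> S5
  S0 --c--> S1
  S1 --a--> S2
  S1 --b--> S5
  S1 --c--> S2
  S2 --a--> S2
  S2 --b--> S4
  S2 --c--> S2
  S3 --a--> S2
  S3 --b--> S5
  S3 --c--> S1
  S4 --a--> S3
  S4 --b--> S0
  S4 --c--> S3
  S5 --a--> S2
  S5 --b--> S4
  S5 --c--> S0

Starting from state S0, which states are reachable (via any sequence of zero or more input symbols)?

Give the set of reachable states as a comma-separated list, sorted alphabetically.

Answer: S0, S1, S2, S3, S4, S5

Derivation:
BFS from S0:
  visit S0: S0--a-->S0 (seen), S0--b-->S5 (new), S0--c-->S1 (new)
  visit S5: S5--a-->S2 (new), S5--b-->S4 (new), S5--c-->S0 (seen)
  visit S1: S1--a-->S2 (seen), S1--b-->S5 (seen), S1--c-->S2 (seen)
  visit S2: S2--a-->S2 (seen), S2--b-->S4 (seen), S2--c-->S2 (seen)
  visit S4: S4--a-->S3 (new), S4--b-->S0 (seen), S4--c-->S3 (seen)
  visit S3: S3--a-->S2 (seen), S3--b-->S5 (seen), S3--c-->S1 (seen)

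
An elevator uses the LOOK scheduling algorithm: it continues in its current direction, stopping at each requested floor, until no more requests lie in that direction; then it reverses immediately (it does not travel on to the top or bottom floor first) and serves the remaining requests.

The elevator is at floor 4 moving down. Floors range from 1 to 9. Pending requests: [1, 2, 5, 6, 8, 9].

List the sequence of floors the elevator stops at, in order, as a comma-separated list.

Answer: 2, 1, 5, 6, 8, 9

Derivation:
Current: 4, moving DOWN
Serve below first (descending): [2, 1]
Then reverse, serve above (ascending): [5, 6, 8, 9]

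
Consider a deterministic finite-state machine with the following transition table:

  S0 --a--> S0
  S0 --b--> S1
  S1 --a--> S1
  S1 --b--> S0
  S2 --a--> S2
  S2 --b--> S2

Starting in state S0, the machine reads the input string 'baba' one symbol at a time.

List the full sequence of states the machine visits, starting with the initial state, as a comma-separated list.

Start: S0
  read 'b': S0 --b--> S1
  read 'a': S1 --a--> S1
  read 'b': S1 --b--> S0
  read 'a': S0 --a--> S0

Answer: S0, S1, S1, S0, S0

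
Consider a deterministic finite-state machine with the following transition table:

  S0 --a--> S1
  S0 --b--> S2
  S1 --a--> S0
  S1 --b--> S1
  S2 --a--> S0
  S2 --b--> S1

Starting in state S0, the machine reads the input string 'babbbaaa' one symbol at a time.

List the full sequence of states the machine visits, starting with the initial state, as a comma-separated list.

Answer: S0, S2, S0, S2, S1, S1, S0, S1, S0

Derivation:
Start: S0
  read 'b': S0 --b--> S2
  read 'a': S2 --a--> S0
  read 'b': S0 --b--> S2
  read 'b': S2 --b--> S1
  read 'b': S1 --b--> S1
  read 'a': S1 --a--> S0
  read 'a': S0 --a--> S1
  read 'a': S1 --a--> S0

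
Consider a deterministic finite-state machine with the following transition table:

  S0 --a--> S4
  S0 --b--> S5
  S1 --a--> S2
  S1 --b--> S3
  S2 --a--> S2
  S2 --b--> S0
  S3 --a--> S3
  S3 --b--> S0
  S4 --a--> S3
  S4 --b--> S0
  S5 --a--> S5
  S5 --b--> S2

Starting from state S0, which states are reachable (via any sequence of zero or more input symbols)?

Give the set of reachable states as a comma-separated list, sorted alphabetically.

Answer: S0, S2, S3, S4, S5

Derivation:
BFS from S0:
  visit S0: S0--a-->S4 (new), S0--b-->S5 (new)
  visit S4: S4--a-->S3 (new), S4--b-->S0 (seen)
  visit S5: S5--a-->S5 (seen), S5--b-->S2 (new)
  visit S3: S3--a-->S3 (seen), S3--b-->S0 (seen)
  visit S2: S2--a-->S2 (seen), S2--b-->S0 (seen)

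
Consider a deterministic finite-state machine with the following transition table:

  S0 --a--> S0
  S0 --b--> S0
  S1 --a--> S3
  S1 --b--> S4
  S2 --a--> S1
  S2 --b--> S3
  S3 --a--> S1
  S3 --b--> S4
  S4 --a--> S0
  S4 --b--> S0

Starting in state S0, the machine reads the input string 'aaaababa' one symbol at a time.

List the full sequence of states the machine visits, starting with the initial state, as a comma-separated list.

Start: S0
  read 'a': S0 --a--> S0
  read 'a': S0 --a--> S0
  read 'a': S0 --a--> S0
  read 'a': S0 --a--> S0
  read 'b': S0 --b--> S0
  read 'a': S0 --a--> S0
  read 'b': S0 --b--> S0
  read 'a': S0 --a--> S0

Answer: S0, S0, S0, S0, S0, S0, S0, S0, S0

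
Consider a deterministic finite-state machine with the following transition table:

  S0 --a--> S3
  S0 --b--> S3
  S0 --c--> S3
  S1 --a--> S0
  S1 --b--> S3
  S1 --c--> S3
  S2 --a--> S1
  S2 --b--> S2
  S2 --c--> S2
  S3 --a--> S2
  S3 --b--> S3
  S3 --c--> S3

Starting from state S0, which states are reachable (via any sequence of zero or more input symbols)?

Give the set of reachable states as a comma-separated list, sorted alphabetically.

Answer: S0, S1, S2, S3

Derivation:
BFS from S0:
  visit S0: S0--a-->S3 (new), S0--b-->S3 (seen), S0--c-->S3 (seen)
  visit S3: S3--a-->S2 (new), S3--b-->S3 (seen), S3--c-->S3 (seen)
  visit S2: S2--a-->S1 (new), S2--b-->S2 (seen), S2--c-->S2 (seen)
  visit S1: S1--a-->S0 (seen), S1--b-->S3 (seen), S1--c-->S3 (seen)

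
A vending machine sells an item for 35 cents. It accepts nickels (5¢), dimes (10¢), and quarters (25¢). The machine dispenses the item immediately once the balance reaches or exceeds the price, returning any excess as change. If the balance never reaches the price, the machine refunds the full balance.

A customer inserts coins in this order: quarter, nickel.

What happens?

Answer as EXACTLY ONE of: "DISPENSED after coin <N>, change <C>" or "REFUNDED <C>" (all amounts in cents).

Price: 35¢
Coin 1 (quarter, 25¢): balance = 25¢
Coin 2 (nickel, 5¢): balance = 30¢
All coins inserted, balance 30¢ < price 35¢ → REFUND 30¢

Answer: REFUNDED 30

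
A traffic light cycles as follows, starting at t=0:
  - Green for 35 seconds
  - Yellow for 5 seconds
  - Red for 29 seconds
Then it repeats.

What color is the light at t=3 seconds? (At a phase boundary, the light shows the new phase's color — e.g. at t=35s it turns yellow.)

Answer: green

Derivation:
Cycle length = 35 + 5 + 29 = 69s
t = 3, phase_t = 3 mod 69 = 3
3 < 35 (green end) → GREEN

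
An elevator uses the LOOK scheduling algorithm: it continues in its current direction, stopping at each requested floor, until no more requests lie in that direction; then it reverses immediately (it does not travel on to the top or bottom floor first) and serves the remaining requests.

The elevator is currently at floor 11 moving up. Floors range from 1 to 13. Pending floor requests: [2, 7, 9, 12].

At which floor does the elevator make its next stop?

Answer: 12

Derivation:
Current floor: 11, direction: up
Requests above: [12]
Requests below: [2, 7, 9]
Moving up and requests lie above → nearest above is min([12]) = 12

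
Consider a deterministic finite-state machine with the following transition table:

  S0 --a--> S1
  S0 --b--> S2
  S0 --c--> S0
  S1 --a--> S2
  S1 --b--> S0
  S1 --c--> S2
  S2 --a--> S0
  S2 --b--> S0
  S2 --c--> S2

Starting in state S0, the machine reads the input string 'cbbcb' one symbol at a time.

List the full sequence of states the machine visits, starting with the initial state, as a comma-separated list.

Start: S0
  read 'c': S0 --c--> S0
  read 'b': S0 --b--> S2
  read 'b': S2 --b--> S0
  read 'c': S0 --c--> S0
  read 'b': S0 --b--> S2

Answer: S0, S0, S2, S0, S0, S2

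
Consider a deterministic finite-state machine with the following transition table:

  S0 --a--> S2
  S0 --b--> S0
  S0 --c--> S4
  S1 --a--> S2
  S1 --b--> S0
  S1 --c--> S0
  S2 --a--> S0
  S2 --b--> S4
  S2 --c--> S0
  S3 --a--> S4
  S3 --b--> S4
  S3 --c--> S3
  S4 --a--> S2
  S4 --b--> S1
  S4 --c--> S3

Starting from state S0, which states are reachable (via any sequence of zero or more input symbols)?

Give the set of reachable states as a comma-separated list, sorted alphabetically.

Answer: S0, S1, S2, S3, S4

Derivation:
BFS from S0:
  visit S0: S0--a-->S2 (new), S0--b-->S0 (seen), S0--c-->S4 (new)
  visit S2: S2--a-->S0 (seen), S2--b-->S4 (seen), S2--c-->S0 (seen)
  visit S4: S4--a-->S2 (seen), S4--b-->S1 (new), S4--c-->S3 (new)
  visit S1: S1--a-->S2 (seen), S1--b-->S0 (seen), S1--c-->S0 (seen)
  visit S3: S3--a-->S4 (seen), S3--b-->S4 (seen), S3--c-->S3 (seen)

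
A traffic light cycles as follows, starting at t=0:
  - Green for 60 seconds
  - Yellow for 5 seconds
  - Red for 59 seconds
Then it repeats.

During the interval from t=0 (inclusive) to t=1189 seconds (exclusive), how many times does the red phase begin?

Cycle = 60+5+59 = 124s
red phase starts at t = k*124 + 65 for k=0,1,2,...
Need k*124+65 < 1189 → k < 9.065
k ∈ {0, ..., 9} → 10 starts

Answer: 10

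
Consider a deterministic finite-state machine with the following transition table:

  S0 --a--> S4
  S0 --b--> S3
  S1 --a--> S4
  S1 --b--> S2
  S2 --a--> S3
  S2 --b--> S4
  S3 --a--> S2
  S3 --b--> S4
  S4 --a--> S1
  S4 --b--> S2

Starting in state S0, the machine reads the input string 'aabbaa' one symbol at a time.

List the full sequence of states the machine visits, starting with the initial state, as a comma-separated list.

Answer: S0, S4, S1, S2, S4, S1, S4

Derivation:
Start: S0
  read 'a': S0 --a--> S4
  read 'a': S4 --a--> S1
  read 'b': S1 --b--> S2
  read 'b': S2 --b--> S4
  read 'a': S4 --a--> S1
  read 'a': S1 --a--> S4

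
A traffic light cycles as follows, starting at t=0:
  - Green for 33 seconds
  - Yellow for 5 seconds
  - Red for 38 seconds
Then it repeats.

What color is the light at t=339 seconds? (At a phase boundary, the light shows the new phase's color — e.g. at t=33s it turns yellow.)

Cycle length = 33 + 5 + 38 = 76s
t = 339, phase_t = 339 mod 76 = 35
33 <= 35 < 38 (yellow end) → YELLOW

Answer: yellow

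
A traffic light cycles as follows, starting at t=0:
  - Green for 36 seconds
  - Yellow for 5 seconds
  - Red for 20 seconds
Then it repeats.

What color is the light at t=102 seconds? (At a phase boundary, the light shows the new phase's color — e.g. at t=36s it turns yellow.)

Answer: red

Derivation:
Cycle length = 36 + 5 + 20 = 61s
t = 102, phase_t = 102 mod 61 = 41
41 >= 41 → RED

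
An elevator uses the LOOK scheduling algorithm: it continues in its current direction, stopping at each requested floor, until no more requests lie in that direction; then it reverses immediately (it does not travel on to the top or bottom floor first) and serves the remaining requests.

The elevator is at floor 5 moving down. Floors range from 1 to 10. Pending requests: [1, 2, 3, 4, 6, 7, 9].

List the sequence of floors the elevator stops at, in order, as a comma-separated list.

Answer: 4, 3, 2, 1, 6, 7, 9

Derivation:
Current: 5, moving DOWN
Serve below first (descending): [4, 3, 2, 1]
Then reverse, serve above (ascending): [6, 7, 9]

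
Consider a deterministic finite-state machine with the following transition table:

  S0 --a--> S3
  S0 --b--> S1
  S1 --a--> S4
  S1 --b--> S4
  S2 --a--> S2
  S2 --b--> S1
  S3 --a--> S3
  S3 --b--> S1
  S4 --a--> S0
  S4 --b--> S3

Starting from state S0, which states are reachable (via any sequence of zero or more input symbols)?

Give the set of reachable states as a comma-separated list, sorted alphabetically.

BFS from S0:
  visit S0: S0--a-->S3 (new), S0--b-->S1 (new)
  visit S3: S3--a-->S3 (seen), S3--b-->S1 (seen)
  visit S1: S1--a-->S4 (new), S1--b-->S4 (seen)
  visit S4: S4--a-->S0 (seen), S4--b-->S3 (seen)

Answer: S0, S1, S3, S4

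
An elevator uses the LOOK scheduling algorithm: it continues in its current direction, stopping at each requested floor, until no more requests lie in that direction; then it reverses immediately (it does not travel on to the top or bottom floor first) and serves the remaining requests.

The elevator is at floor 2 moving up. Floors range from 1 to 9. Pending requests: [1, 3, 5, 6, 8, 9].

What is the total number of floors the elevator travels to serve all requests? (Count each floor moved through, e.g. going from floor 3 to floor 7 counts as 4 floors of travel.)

Start at floor 2 moving up, LOOK stop order: [3, 5, 6, 8, 9, 1]
  2 → 3: |3-2| = 1, total = 1
  3 → 5: |5-3| = 2, total = 3
  5 → 6: |6-5| = 1, total = 4
  6 → 8: |8-6| = 2, total = 6
  8 → 9: |9-8| = 1, total = 7
  9 → 1: |1-9| = 8, total = 15

Answer: 15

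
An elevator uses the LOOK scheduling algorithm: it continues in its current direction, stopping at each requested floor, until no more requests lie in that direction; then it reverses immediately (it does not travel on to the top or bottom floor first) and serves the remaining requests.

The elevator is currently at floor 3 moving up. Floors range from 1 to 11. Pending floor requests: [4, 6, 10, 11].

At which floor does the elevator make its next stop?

Current floor: 3, direction: up
Requests above: [4, 6, 10, 11]
Requests below: []
Moving up and requests lie above → nearest above is min([4, 6, 10, 11]) = 4

Answer: 4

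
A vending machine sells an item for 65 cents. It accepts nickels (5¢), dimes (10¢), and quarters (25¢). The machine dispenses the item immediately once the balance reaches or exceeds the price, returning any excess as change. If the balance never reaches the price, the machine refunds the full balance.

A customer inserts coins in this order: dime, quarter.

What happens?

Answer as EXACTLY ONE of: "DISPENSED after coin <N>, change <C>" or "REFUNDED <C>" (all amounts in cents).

Price: 65¢
Coin 1 (dime, 10¢): balance = 10¢
Coin 2 (quarter, 25¢): balance = 35¢
All coins inserted, balance 35¢ < price 65¢ → REFUND 35¢

Answer: REFUNDED 35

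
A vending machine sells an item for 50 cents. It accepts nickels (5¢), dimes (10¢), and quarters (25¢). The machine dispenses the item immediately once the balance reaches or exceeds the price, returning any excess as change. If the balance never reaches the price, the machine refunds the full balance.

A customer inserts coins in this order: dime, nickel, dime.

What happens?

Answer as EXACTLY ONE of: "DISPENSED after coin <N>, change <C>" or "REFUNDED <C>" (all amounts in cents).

Price: 50¢
Coin 1 (dime, 10¢): balance = 10¢
Coin 2 (nickel, 5¢): balance = 15¢
Coin 3 (dime, 10¢): balance = 25¢
All coins inserted, balance 25¢ < price 50¢ → REFUND 25¢

Answer: REFUNDED 25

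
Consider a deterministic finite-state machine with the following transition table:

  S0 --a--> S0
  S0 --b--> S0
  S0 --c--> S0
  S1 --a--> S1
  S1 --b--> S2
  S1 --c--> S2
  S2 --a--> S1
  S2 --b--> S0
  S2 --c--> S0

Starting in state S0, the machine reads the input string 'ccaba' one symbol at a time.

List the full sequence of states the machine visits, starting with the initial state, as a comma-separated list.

Start: S0
  read 'c': S0 --c--> S0
  read 'c': S0 --c--> S0
  read 'a': S0 --a--> S0
  read 'b': S0 --b--> S0
  read 'a': S0 --a--> S0

Answer: S0, S0, S0, S0, S0, S0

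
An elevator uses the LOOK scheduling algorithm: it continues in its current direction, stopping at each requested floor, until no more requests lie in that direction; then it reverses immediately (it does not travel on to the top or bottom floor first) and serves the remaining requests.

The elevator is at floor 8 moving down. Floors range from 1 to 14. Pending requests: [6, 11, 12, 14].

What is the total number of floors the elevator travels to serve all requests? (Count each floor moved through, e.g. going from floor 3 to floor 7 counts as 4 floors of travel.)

Answer: 10

Derivation:
Start at floor 8 moving down, LOOK stop order: [6, 11, 12, 14]
  8 → 6: |6-8| = 2, total = 2
  6 → 11: |11-6| = 5, total = 7
  11 → 12: |12-11| = 1, total = 8
  12 → 14: |14-12| = 2, total = 10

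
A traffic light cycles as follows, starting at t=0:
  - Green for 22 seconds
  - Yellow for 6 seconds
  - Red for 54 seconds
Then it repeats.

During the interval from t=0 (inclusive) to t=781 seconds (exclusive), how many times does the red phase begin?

Answer: 10

Derivation:
Cycle = 22+6+54 = 82s
red phase starts at t = k*82 + 28 for k=0,1,2,...
Need k*82+28 < 781 → k < 9.183
k ∈ {0, ..., 9} → 10 starts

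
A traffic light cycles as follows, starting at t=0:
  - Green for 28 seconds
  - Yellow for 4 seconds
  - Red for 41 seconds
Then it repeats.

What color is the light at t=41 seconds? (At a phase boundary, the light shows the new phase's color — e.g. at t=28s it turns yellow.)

Answer: red

Derivation:
Cycle length = 28 + 4 + 41 = 73s
t = 41, phase_t = 41 mod 73 = 41
41 >= 32 → RED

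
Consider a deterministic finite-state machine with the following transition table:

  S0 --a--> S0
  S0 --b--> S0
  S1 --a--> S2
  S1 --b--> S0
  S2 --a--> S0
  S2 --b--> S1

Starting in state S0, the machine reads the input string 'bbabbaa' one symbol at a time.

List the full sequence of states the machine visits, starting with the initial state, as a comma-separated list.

Start: S0
  read 'b': S0 --b--> S0
  read 'b': S0 --b--> S0
  read 'a': S0 --a--> S0
  read 'b': S0 --b--> S0
  read 'b': S0 --b--> S0
  read 'a': S0 --a--> S0
  read 'a': S0 --a--> S0

Answer: S0, S0, S0, S0, S0, S0, S0, S0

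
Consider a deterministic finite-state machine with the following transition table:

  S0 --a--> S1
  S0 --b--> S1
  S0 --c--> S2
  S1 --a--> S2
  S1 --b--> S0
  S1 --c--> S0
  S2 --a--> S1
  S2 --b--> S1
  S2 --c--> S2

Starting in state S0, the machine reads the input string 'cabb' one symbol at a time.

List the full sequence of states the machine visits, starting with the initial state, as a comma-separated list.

Answer: S0, S2, S1, S0, S1

Derivation:
Start: S0
  read 'c': S0 --c--> S2
  read 'a': S2 --a--> S1
  read 'b': S1 --b--> S0
  read 'b': S0 --b--> S1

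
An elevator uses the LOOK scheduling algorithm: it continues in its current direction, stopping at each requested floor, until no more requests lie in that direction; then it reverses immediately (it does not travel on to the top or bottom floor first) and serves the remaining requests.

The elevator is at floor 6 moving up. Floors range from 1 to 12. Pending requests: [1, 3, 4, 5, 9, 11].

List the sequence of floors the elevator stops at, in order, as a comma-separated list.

Current: 6, moving UP
Serve above first (ascending): [9, 11]
Then reverse, serve below (descending): [5, 4, 3, 1]

Answer: 9, 11, 5, 4, 3, 1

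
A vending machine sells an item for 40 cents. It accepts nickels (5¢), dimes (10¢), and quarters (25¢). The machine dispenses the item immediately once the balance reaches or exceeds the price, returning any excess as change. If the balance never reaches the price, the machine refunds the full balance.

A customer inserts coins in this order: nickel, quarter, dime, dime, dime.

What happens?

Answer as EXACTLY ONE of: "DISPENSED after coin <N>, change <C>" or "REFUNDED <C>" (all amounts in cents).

Answer: DISPENSED after coin 3, change 0

Derivation:
Price: 40¢
Coin 1 (nickel, 5¢): balance = 5¢
Coin 2 (quarter, 25¢): balance = 30¢
Coin 3 (dime, 10¢): balance = 40¢
  → balance >= price → DISPENSE, change = 40 - 40 = 0¢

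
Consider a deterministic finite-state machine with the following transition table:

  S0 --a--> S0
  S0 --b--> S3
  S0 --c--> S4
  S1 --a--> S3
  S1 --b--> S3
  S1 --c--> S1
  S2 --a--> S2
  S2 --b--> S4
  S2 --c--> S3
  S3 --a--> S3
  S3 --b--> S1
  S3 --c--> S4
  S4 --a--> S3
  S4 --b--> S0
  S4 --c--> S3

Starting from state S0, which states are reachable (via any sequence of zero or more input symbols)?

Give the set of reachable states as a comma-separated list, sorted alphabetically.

Answer: S0, S1, S3, S4

Derivation:
BFS from S0:
  visit S0: S0--a-->S0 (seen), S0--b-->S3 (new), S0--c-->S4 (new)
  visit S3: S3--a-->S3 (seen), S3--b-->S1 (new), S3--c-->S4 (seen)
  visit S4: S4--a-->S3 (seen), S4--b-->S0 (seen), S4--c-->S3 (seen)
  visit S1: S1--a-->S3 (seen), S1--b-->S3 (seen), S1--c-->S1 (seen)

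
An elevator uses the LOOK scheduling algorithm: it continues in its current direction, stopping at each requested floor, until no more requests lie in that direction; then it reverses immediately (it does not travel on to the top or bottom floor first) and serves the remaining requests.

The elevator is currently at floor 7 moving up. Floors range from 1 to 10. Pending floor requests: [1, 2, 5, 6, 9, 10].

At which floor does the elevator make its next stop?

Answer: 9

Derivation:
Current floor: 7, direction: up
Requests above: [9, 10]
Requests below: [1, 2, 5, 6]
Moving up and requests lie above → nearest above is min([9, 10]) = 9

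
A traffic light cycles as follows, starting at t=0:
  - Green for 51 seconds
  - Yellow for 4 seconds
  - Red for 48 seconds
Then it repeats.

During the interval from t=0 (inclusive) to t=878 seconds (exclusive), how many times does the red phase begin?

Answer: 8

Derivation:
Cycle = 51+4+48 = 103s
red phase starts at t = k*103 + 55 for k=0,1,2,...
Need k*103+55 < 878 → k < 7.990
k ∈ {0, ..., 7} → 8 starts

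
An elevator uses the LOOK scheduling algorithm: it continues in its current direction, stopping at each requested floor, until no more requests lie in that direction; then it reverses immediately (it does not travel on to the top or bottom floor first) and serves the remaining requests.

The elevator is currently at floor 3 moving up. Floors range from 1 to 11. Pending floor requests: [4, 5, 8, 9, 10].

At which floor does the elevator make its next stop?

Answer: 4

Derivation:
Current floor: 3, direction: up
Requests above: [4, 5, 8, 9, 10]
Requests below: []
Moving up and requests lie above → nearest above is min([4, 5, 8, 9, 10]) = 4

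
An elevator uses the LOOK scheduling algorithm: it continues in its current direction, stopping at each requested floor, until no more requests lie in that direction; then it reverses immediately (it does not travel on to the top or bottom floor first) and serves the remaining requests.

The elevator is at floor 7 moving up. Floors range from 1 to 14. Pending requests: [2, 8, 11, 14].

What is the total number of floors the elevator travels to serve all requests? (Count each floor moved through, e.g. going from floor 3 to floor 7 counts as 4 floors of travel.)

Start at floor 7 moving up, LOOK stop order: [8, 11, 14, 2]
  7 → 8: |8-7| = 1, total = 1
  8 → 11: |11-8| = 3, total = 4
  11 → 14: |14-11| = 3, total = 7
  14 → 2: |2-14| = 12, total = 19

Answer: 19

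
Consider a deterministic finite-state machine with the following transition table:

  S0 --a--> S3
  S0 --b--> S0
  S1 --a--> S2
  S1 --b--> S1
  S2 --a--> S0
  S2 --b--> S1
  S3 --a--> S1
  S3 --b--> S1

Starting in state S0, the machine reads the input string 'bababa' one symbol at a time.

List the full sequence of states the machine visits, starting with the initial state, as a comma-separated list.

Answer: S0, S0, S3, S1, S2, S1, S2

Derivation:
Start: S0
  read 'b': S0 --b--> S0
  read 'a': S0 --a--> S3
  read 'b': S3 --b--> S1
  read 'a': S1 --a--> S2
  read 'b': S2 --b--> S1
  read 'a': S1 --a--> S2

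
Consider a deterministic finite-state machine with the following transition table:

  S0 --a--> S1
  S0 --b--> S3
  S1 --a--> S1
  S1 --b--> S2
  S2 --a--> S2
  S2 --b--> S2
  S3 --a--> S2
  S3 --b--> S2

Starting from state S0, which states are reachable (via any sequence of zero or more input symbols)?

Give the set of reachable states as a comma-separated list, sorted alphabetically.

Answer: S0, S1, S2, S3

Derivation:
BFS from S0:
  visit S0: S0--a-->S1 (new), S0--b-->S3 (new)
  visit S1: S1--a-->S1 (seen), S1--b-->S2 (new)
  visit S3: S3--a-->S2 (seen), S3--b-->S2 (seen)
  visit S2: S2--a-->S2 (seen), S2--b-->S2 (seen)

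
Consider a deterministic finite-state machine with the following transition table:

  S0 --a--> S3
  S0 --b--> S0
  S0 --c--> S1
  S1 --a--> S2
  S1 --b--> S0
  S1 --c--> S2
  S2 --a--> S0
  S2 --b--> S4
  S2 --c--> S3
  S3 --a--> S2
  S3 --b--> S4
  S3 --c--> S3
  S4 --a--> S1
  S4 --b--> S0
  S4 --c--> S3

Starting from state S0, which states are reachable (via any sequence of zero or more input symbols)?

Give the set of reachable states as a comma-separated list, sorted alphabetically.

Answer: S0, S1, S2, S3, S4

Derivation:
BFS from S0:
  visit S0: S0--a-->S3 (new), S0--b-->S0 (seen), S0--c-->S1 (new)
  visit S3: S3--a-->S2 (new), S3--b-->S4 (new), S3--c-->S3 (seen)
  visit S1: S1--a-->S2 (seen), S1--b-->S0 (seen), S1--c-->S2 (seen)
  visit S2: S2--a-->S0 (seen), S2--b-->S4 (seen), S2--c-->S3 (seen)
  visit S4: S4--a-->S1 (seen), S4--b-->S0 (seen), S4--c-->S3 (seen)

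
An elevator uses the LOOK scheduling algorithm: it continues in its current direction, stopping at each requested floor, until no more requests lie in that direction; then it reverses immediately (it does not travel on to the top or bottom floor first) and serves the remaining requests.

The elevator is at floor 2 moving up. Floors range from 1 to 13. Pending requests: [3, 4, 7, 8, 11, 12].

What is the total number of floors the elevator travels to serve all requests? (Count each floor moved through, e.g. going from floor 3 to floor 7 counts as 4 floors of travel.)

Answer: 10

Derivation:
Start at floor 2 moving up, LOOK stop order: [3, 4, 7, 8, 11, 12]
  2 → 3: |3-2| = 1, total = 1
  3 → 4: |4-3| = 1, total = 2
  4 → 7: |7-4| = 3, total = 5
  7 → 8: |8-7| = 1, total = 6
  8 → 11: |11-8| = 3, total = 9
  11 → 12: |12-11| = 1, total = 10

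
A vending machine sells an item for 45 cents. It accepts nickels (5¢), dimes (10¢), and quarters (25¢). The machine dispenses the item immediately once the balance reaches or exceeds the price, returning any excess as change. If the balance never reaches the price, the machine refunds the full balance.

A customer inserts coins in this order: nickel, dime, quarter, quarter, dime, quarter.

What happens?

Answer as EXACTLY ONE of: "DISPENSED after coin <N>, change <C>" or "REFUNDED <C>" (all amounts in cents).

Answer: DISPENSED after coin 4, change 20

Derivation:
Price: 45¢
Coin 1 (nickel, 5¢): balance = 5¢
Coin 2 (dime, 10¢): balance = 15¢
Coin 3 (quarter, 25¢): balance = 40¢
Coin 4 (quarter, 25¢): balance = 65¢
  → balance >= price → DISPENSE, change = 65 - 45 = 20¢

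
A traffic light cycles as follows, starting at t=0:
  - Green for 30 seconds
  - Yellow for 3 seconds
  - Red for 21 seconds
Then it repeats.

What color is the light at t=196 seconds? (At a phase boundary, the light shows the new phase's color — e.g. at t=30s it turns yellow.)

Cycle length = 30 + 3 + 21 = 54s
t = 196, phase_t = 196 mod 54 = 34
34 >= 33 → RED

Answer: red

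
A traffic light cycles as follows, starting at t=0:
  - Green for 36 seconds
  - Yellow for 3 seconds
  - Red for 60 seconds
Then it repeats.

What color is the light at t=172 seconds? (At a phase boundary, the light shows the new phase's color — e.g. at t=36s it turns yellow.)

Cycle length = 36 + 3 + 60 = 99s
t = 172, phase_t = 172 mod 99 = 73
73 >= 39 → RED

Answer: red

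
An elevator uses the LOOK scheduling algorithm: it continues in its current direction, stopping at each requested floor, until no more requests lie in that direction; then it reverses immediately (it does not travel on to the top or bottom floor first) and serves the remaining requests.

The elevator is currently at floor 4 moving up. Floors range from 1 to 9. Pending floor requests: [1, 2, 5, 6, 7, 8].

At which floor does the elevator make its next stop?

Answer: 5

Derivation:
Current floor: 4, direction: up
Requests above: [5, 6, 7, 8]
Requests below: [1, 2]
Moving up and requests lie above → nearest above is min([5, 6, 7, 8]) = 5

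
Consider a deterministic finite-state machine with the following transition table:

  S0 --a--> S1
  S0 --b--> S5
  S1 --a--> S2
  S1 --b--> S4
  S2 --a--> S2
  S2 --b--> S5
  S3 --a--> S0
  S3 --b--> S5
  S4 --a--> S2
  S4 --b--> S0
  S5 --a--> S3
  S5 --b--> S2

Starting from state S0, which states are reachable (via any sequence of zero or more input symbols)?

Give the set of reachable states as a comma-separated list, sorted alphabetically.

Answer: S0, S1, S2, S3, S4, S5

Derivation:
BFS from S0:
  visit S0: S0--a-->S1 (new), S0--b-->S5 (new)
  visit S1: S1--a-->S2 (new), S1--b-->S4 (new)
  visit S5: S5--a-->S3 (new), S5--b-->S2 (seen)
  visit S2: S2--a-->S2 (seen), S2--b-->S5 (seen)
  visit S4: S4--a-->S2 (seen), S4--b-->S0 (seen)
  visit S3: S3--a-->S0 (seen), S3--b-->S5 (seen)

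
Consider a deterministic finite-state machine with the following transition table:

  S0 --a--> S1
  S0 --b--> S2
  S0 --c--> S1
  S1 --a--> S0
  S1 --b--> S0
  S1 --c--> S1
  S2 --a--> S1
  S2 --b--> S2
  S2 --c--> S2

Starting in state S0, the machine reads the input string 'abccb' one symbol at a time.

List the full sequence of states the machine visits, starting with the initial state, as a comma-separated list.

Answer: S0, S1, S0, S1, S1, S0

Derivation:
Start: S0
  read 'a': S0 --a--> S1
  read 'b': S1 --b--> S0
  read 'c': S0 --c--> S1
  read 'c': S1 --c--> S1
  read 'b': S1 --b--> S0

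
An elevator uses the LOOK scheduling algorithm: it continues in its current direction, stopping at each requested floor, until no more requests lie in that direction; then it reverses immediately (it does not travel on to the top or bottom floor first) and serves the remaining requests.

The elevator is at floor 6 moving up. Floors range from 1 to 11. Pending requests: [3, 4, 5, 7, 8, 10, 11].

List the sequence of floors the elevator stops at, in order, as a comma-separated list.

Current: 6, moving UP
Serve above first (ascending): [7, 8, 10, 11]
Then reverse, serve below (descending): [5, 4, 3]

Answer: 7, 8, 10, 11, 5, 4, 3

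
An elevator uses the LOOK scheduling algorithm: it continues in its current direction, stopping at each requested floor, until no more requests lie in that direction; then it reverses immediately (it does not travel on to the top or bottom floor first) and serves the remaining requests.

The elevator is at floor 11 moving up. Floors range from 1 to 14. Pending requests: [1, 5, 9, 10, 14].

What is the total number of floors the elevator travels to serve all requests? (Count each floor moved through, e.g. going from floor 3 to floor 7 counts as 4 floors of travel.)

Start at floor 11 moving up, LOOK stop order: [14, 10, 9, 5, 1]
  11 → 14: |14-11| = 3, total = 3
  14 → 10: |10-14| = 4, total = 7
  10 → 9: |9-10| = 1, total = 8
  9 → 5: |5-9| = 4, total = 12
  5 → 1: |1-5| = 4, total = 16

Answer: 16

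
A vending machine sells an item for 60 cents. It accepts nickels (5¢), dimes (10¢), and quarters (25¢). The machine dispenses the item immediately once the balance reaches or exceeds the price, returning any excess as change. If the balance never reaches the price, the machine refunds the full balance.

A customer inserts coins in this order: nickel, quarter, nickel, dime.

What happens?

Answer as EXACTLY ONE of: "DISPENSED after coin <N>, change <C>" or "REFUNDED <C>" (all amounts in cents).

Price: 60¢
Coin 1 (nickel, 5¢): balance = 5¢
Coin 2 (quarter, 25¢): balance = 30¢
Coin 3 (nickel, 5¢): balance = 35¢
Coin 4 (dime, 10¢): balance = 45¢
All coins inserted, balance 45¢ < price 60¢ → REFUND 45¢

Answer: REFUNDED 45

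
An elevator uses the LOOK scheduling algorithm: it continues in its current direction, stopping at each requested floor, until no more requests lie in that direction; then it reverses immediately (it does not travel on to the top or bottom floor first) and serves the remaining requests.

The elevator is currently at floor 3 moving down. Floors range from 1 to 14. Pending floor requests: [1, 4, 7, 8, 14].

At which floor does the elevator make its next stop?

Current floor: 3, direction: down
Requests above: [4, 7, 8, 14]
Requests below: [1]
Moving down and requests lie below → nearest below is max([1]) = 1

Answer: 1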